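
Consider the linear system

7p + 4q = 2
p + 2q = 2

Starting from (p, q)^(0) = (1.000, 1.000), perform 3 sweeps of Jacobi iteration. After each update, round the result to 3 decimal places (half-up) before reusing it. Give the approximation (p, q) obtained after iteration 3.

(-0.367, 1.000)

Iteration 1:
  p = (2 - (4)·1.000) / (7) = -0.286
  q = (2 - (1)·1.000) / (2) = 0.500
Iteration 2:
  p = (2 - (4)·0.500) / (7) = 0.000
  q = (2 - (1)·-0.286) / (2) = 1.143
Iteration 3:
  p = (2 - (4)·1.143) / (7) = -0.367
  q = (2 - (1)·0.000) / (2) = 1.000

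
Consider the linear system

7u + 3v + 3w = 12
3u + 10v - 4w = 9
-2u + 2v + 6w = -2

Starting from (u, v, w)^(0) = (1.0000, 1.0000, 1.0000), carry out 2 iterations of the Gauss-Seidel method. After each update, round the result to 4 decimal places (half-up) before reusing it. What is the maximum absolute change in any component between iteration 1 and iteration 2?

0.7320

Iteration 1:
  u = (12 - (3)·1.0000 - (3)·1.0000) / (7) = 0.8571
  v = (9 - (3)·0.8571 - (-4)·1.0000) / (10) = 1.0429
  w = (-2 - (-2)·0.8571 - (2)·1.0429) / (6) = -0.3953
Iteration 2:
  u = (12 - (3)·1.0429 - (3)·-0.3953) / (7) = 1.4367
  v = (9 - (3)·1.4367 - (-4)·-0.3953) / (10) = 0.3109
  w = (-2 - (-2)·1.4367 - (2)·0.3109) / (6) = 0.0419
Change: (0.5796, -0.7320, 0.4372) → max |·| = 0.7320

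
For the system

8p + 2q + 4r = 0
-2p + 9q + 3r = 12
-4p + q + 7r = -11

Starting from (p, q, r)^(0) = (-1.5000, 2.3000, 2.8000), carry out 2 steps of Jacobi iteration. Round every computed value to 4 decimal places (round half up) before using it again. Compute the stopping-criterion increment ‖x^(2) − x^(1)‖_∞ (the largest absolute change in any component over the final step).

Iteration 1:
  p = (0 - (2)·2.3000 - (4)·2.8000) / (8) = -1.9750
  q = (12 - (-2)·-1.5000 - (3)·2.8000) / (9) = 0.0667
  r = (-11 - (-4)·-1.5000 - (1)·2.3000) / (7) = -2.7571
Iteration 2:
  p = (0 - (2)·0.0667 - (4)·-2.7571) / (8) = 1.3619
  q = (12 - (-2)·-1.9750 - (3)·-2.7571) / (9) = 1.8135
  r = (-11 - (-4)·-1.9750 - (1)·0.0667) / (7) = -2.7095
Change: (3.3369, 1.7468, 0.0476) → max |·| = 3.3369

3.3369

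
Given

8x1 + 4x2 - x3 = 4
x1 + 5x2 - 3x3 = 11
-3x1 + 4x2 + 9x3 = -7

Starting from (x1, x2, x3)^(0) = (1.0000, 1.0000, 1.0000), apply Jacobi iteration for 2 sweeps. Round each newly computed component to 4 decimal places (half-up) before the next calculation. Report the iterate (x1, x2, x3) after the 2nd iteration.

Iteration 1:
  x1 = (4 - (4)·1.0000 - (-1)·1.0000) / (8) = 0.1250
  x2 = (11 - (1)·1.0000 - (-3)·1.0000) / (5) = 2.6000
  x3 = (-7 - (-3)·1.0000 - (4)·1.0000) / (9) = -0.8889
Iteration 2:
  x1 = (4 - (4)·2.6000 - (-1)·-0.8889) / (8) = -0.9111
  x2 = (11 - (1)·0.1250 - (-3)·-0.8889) / (5) = 1.6417
  x3 = (-7 - (-3)·0.1250 - (4)·2.6000) / (9) = -1.8917

(-0.9111, 1.6417, -1.8917)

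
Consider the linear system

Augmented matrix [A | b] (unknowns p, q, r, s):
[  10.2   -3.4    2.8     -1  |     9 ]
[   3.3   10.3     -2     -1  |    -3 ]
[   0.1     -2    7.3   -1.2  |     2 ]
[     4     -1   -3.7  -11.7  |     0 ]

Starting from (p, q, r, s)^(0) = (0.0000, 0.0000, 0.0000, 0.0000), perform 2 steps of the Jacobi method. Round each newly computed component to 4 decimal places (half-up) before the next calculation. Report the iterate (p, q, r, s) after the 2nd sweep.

(0.7100, -0.5208, 0.1821, 0.2399)

Iteration 1:
  p = (9 - (-3.4)·0.0000 - (2.8)·0.0000 - (-1)·0.0000) / (10.2) = 0.8824
  q = (-3 - (3.3)·0.0000 - (-2)·0.0000 - (-1)·0.0000) / (10.3) = -0.2913
  r = (2 - (0.1)·0.0000 - (-2)·0.0000 - (-1.2)·0.0000) / (7.3) = 0.2740
  s = (0 - (4)·0.0000 - (-1)·0.0000 - (-3.7)·0.0000) / (-11.7) = 0.0000
Iteration 2:
  p = (9 - (-3.4)·-0.2913 - (2.8)·0.2740 - (-1)·0.0000) / (10.2) = 0.7100
  q = (-3 - (3.3)·0.8824 - (-2)·0.2740 - (-1)·0.0000) / (10.3) = -0.5208
  r = (2 - (0.1)·0.8824 - (-2)·-0.2913 - (-1.2)·0.0000) / (7.3) = 0.1821
  s = (0 - (4)·0.8824 - (-1)·-0.2913 - (-3.7)·0.2740) / (-11.7) = 0.2399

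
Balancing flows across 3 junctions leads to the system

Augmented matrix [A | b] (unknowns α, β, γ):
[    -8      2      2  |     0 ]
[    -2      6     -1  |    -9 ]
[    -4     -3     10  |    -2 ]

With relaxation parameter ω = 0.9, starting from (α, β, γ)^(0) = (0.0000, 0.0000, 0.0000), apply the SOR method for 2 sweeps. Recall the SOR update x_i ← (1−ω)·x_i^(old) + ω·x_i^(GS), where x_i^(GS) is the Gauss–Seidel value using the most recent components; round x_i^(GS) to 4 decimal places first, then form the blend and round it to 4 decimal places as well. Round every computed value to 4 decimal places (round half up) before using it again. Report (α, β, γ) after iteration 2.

Iteration 1:
  α: GS value = (0 - (2)·0.0000 - (2)·0.0000) / (-8) = 0.0000;  α ← (1−ω)·0.0000 + ω·0.0000 = 0.0000
  β: GS value = (-9 - (-2)·0.0000 - (-1)·0.0000) / (6) = -1.5000;  β ← (1−ω)·0.0000 + ω·-1.5000 = -1.3500
  γ: GS value = (-2 - (-4)·0.0000 - (-3)·-1.3500) / (10) = -0.6050;  γ ← (1−ω)·0.0000 + ω·-0.6050 = -0.5445
Iteration 2:
  α: GS value = (0 - (2)·-1.3500 - (2)·-0.5445) / (-8) = -0.4736;  α ← (1−ω)·0.0000 + ω·-0.4736 = -0.4262
  β: GS value = (-9 - (-2)·-0.4262 - (-1)·-0.5445) / (6) = -1.7328;  β ← (1−ω)·-1.3500 + ω·-1.7328 = -1.6945
  γ: GS value = (-2 - (-4)·-0.4262 - (-3)·-1.6945) / (10) = -0.8788;  γ ← (1−ω)·-0.5445 + ω·-0.8788 = -0.8454

(-0.4262, -1.6945, -0.8454)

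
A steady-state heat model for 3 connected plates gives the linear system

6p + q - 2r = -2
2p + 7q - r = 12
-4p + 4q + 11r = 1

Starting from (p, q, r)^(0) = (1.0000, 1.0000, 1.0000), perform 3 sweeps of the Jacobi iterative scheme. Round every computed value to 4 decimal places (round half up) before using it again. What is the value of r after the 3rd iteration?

-0.7599

Iteration 1:
  p = (-2 - (1)·1.0000 - (-2)·1.0000) / (6) = -0.1667
  q = (12 - (2)·1.0000 - (-1)·1.0000) / (7) = 1.5714
  r = (1 - (-4)·1.0000 - (4)·1.0000) / (11) = 0.0909
Iteration 2:
  p = (-2 - (1)·1.5714 - (-2)·0.0909) / (6) = -0.5649
  q = (12 - (2)·-0.1667 - (-1)·0.0909) / (7) = 1.7749
  r = (1 - (-4)·-0.1667 - (4)·1.5714) / (11) = -0.5411
Iteration 3:
  p = (-2 - (1)·1.7749 - (-2)·-0.5411) / (6) = -0.8095
  q = (12 - (2)·-0.5649 - (-1)·-0.5411) / (7) = 1.7984
  r = (1 - (-4)·-0.5649 - (4)·1.7749) / (11) = -0.7599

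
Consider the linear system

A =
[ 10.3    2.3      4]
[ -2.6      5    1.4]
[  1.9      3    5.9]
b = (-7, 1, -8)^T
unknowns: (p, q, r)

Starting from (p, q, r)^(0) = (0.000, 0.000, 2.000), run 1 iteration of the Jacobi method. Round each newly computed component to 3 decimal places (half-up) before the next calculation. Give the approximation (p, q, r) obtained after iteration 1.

Iteration 1:
  p = (-7 - (2.3)·0.000 - (4)·2.000) / (10.3) = -1.456
  q = (1 - (-2.6)·0.000 - (1.4)·2.000) / (5) = -0.360
  r = (-8 - (1.9)·0.000 - (3)·0.000) / (5.9) = -1.356

(-1.456, -0.360, -1.356)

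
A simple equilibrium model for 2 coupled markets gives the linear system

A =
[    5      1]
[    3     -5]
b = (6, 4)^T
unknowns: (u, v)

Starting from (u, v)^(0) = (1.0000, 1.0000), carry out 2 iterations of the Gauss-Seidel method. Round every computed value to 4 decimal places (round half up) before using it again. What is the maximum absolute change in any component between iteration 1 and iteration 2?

Iteration 1:
  u = (6 - (1)·1.0000) / (5) = 1.0000
  v = (4 - (3)·1.0000) / (-5) = -0.2000
Iteration 2:
  u = (6 - (1)·-0.2000) / (5) = 1.2400
  v = (4 - (3)·1.2400) / (-5) = -0.0560
Change: (0.2400, 0.1440) → max |·| = 0.2400

0.2400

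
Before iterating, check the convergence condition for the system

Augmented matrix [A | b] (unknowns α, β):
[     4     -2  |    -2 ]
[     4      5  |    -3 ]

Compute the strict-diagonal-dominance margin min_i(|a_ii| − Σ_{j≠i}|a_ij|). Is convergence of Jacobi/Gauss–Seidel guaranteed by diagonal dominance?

row 1: |4| − (2) = 2
row 2: |5| − (4) = 1
minimum over rows = 1 → strictly diagonally dominant (convergence guaranteed)

1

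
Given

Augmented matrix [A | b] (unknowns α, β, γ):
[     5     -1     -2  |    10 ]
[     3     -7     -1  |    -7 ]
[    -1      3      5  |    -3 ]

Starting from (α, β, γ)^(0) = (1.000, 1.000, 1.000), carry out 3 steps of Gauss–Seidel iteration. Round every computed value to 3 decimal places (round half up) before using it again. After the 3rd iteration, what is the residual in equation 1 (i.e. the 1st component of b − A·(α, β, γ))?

-0.025

Iteration 1:
  α = (10 - (-1)·1.000 - (-2)·1.000) / (5) = 2.600
  β = (-7 - (3)·2.600 - (-1)·1.000) / (-7) = 1.971
  γ = (-3 - (-1)·2.600 - (3)·1.971) / (5) = -1.263
Iteration 2:
  α = (10 - (-1)·1.971 - (-2)·-1.263) / (5) = 1.889
  β = (-7 - (3)·1.889 - (-1)·-1.263) / (-7) = 1.990
  γ = (-3 - (-1)·1.889 - (3)·1.990) / (5) = -1.416
Iteration 3:
  α = (10 - (-1)·1.990 - (-2)·-1.416) / (5) = 1.832
  β = (-7 - (3)·1.832 - (-1)·-1.416) / (-7) = 1.987
  γ = (-3 - (-1)·1.832 - (3)·1.987) / (5) = -1.426
Residual b − A·x = (-0.025, -0.013, 0.001)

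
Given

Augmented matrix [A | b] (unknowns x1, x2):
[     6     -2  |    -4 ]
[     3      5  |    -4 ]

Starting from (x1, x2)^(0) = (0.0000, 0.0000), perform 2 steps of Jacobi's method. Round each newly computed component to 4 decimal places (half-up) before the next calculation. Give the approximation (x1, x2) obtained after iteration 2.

Iteration 1:
  x1 = (-4 - (-2)·0.0000) / (6) = -0.6667
  x2 = (-4 - (3)·0.0000) / (5) = -0.8000
Iteration 2:
  x1 = (-4 - (-2)·-0.8000) / (6) = -0.9333
  x2 = (-4 - (3)·-0.6667) / (5) = -0.4000

(-0.9333, -0.4000)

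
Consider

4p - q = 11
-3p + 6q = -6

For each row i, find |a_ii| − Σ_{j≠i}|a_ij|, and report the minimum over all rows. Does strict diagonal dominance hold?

3

row 1: |4| − (1) = 3
row 2: |6| − (3) = 3
minimum over rows = 3 → strictly diagonally dominant (convergence guaranteed)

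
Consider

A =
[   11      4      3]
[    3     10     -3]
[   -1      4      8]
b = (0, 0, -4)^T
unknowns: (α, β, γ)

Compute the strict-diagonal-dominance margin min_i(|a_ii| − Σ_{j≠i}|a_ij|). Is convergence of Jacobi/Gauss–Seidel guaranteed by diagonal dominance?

row 1: |11| − (4+3) = 4
row 2: |10| − (3+3) = 4
row 3: |8| − (1+4) = 3
minimum over rows = 3 → strictly diagonally dominant (convergence guaranteed)

3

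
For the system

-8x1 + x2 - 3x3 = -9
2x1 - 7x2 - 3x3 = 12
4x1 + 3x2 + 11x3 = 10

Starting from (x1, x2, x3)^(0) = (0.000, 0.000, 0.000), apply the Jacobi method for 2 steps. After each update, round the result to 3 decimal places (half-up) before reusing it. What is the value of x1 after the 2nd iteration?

0.570

Iteration 1:
  x1 = (-9 - (1)·0.000 - (-3)·0.000) / (-8) = 1.125
  x2 = (12 - (2)·0.000 - (-3)·0.000) / (-7) = -1.714
  x3 = (10 - (4)·0.000 - (3)·0.000) / (11) = 0.909
Iteration 2:
  x1 = (-9 - (1)·-1.714 - (-3)·0.909) / (-8) = 0.570
  x2 = (12 - (2)·1.125 - (-3)·0.909) / (-7) = -1.782
  x3 = (10 - (4)·1.125 - (3)·-1.714) / (11) = 0.967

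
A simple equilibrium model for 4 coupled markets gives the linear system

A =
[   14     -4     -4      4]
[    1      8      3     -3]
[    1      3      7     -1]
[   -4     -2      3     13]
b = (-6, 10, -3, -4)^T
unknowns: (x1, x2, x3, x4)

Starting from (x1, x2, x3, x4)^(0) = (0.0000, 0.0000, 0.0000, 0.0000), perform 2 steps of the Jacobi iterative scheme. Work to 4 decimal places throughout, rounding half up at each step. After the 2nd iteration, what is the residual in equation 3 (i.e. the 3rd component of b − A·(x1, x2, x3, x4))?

-0.4601

Iteration 1:
  x1 = (-6 - (-4)·0.0000 - (-4)·0.0000 - (4)·0.0000) / (14) = -0.4286
  x2 = (10 - (1)·0.0000 - (3)·0.0000 - (-3)·0.0000) / (8) = 1.2500
  x3 = (-3 - (1)·0.0000 - (3)·0.0000 - (-1)·0.0000) / (7) = -0.4286
  x4 = (-4 - (-4)·0.0000 - (-2)·0.0000 - (3)·0.0000) / (13) = -0.3077
Iteration 2:
  x1 = (-6 - (-4)·1.2500 - (-4)·-0.4286 - (4)·-0.3077) / (14) = -0.1060
  x2 = (10 - (1)·-0.4286 - (3)·-0.4286 - (-3)·-0.3077) / (8) = 1.3489
  x3 = (-3 - (1)·-0.4286 - (3)·1.2500 - (-1)·-0.3077) / (7) = -0.9470
  x4 = (-4 - (-4)·-0.4286 - (-2)·1.2500 - (3)·-0.4286) / (13) = -0.1484
Residual b − A·x = (-2.3148, 1.7106, -0.4601, 3.0440)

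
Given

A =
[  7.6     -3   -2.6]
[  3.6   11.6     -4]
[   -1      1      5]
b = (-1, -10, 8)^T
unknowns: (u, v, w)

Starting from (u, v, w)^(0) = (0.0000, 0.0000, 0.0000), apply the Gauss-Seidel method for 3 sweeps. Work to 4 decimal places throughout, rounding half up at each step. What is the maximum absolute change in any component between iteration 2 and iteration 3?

0.1867

Iteration 1:
  u = (-1 - (-3)·0.0000 - (-2.6)·0.0000) / (7.6) = -0.1316
  v = (-10 - (3.6)·-0.1316 - (-4)·0.0000) / (11.6) = -0.8212
  w = (8 - (-1)·-0.1316 - (1)·-0.8212) / (5) = 1.7379
Iteration 2:
  u = (-1 - (-3)·-0.8212 - (-2.6)·1.7379) / (7.6) = 0.1388
  v = (-10 - (3.6)·0.1388 - (-4)·1.7379) / (11.6) = -0.3059
  w = (8 - (-1)·0.1388 - (1)·-0.3059) / (5) = 1.6889
Iteration 3:
  u = (-1 - (-3)·-0.3059 - (-2.6)·1.6889) / (7.6) = 0.3255
  v = (-10 - (3.6)·0.3255 - (-4)·1.6889) / (11.6) = -0.3807
  w = (8 - (-1)·0.3255 - (1)·-0.3807) / (5) = 1.7412
Change: (0.1867, -0.0748, 0.0523) → max |·| = 0.1867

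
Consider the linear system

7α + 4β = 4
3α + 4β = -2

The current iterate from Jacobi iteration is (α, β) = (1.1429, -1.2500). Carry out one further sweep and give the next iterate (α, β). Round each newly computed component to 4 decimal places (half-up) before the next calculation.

One sweep:
  α = (4 - (4)·-1.2500) / (7) = 1.2857
  β = (-2 - (3)·1.1429) / (4) = -1.3572

(1.2857, -1.3572)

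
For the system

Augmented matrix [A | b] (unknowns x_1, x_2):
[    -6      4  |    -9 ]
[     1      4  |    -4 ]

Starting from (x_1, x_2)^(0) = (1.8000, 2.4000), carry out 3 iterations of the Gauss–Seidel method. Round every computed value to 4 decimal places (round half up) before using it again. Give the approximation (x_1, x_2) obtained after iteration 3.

Iteration 1:
  x_1 = (-9 - (4)·2.4000) / (-6) = 3.1000
  x_2 = (-4 - (1)·3.1000) / (4) = -1.7750
Iteration 2:
  x_1 = (-9 - (4)·-1.7750) / (-6) = 0.3167
  x_2 = (-4 - (1)·0.3167) / (4) = -1.0792
Iteration 3:
  x_1 = (-9 - (4)·-1.0792) / (-6) = 0.7805
  x_2 = (-4 - (1)·0.7805) / (4) = -1.1951

(0.7805, -1.1951)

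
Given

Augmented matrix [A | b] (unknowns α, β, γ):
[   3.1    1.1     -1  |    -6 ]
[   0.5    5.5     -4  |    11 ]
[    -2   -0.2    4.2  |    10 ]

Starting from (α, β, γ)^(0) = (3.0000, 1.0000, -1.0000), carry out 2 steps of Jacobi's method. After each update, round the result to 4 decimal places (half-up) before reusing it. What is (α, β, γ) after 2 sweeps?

(-1.0461, 5.0427, 1.1843)

Iteration 1:
  α = (-6 - (1.1)·1.0000 - (-1)·-1.0000) / (3.1) = -2.6129
  β = (11 - (0.5)·3.0000 - (-4)·-1.0000) / (5.5) = 1.0000
  γ = (10 - (-2)·3.0000 - (-0.2)·1.0000) / (4.2) = 3.8571
Iteration 2:
  α = (-6 - (1.1)·1.0000 - (-1)·3.8571) / (3.1) = -1.0461
  β = (11 - (0.5)·-2.6129 - (-4)·3.8571) / (5.5) = 5.0427
  γ = (10 - (-2)·-2.6129 - (-0.2)·1.0000) / (4.2) = 1.1843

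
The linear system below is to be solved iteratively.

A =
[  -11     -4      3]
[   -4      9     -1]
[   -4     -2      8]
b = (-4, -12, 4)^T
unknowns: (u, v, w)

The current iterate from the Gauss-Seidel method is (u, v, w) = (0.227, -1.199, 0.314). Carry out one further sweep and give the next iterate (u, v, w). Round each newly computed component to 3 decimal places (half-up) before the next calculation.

One sweep:
  u = (-4 - (-4)·-1.199 - (3)·0.314) / (-11) = 0.885
  v = (-12 - (-4)·0.885 - (-1)·0.314) / (9) = -0.905
  w = (4 - (-4)·0.885 - (-2)·-0.905) / (8) = 0.716

(0.885, -0.905, 0.716)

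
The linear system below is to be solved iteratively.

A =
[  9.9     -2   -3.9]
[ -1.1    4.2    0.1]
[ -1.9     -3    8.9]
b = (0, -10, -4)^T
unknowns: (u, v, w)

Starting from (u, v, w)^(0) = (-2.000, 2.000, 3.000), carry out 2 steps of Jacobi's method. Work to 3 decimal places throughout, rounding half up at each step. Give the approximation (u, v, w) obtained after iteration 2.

Iteration 1:
  u = (0 - (-2)·2.000 - (-3.9)·3.000) / (9.9) = 1.586
  v = (-10 - (-1.1)·-2.000 - (0.1)·3.000) / (4.2) = -2.976
  w = (-4 - (-1.9)·-2.000 - (-3)·2.000) / (8.9) = -0.202
Iteration 2:
  u = (0 - (-2)·-2.976 - (-3.9)·-0.202) / (9.9) = -0.681
  v = (-10 - (-1.1)·1.586 - (0.1)·-0.202) / (4.2) = -1.961
  w = (-4 - (-1.9)·1.586 - (-3)·-2.976) / (8.9) = -1.114

(-0.681, -1.961, -1.114)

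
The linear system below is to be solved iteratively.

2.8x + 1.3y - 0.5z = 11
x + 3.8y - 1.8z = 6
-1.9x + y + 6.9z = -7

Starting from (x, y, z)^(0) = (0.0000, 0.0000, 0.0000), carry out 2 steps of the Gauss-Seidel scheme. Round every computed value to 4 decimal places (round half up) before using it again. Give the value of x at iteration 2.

3.6734

Iteration 1:
  x = (11 - (1.3)·0.0000 - (-0.5)·0.0000) / (2.8) = 3.9286
  y = (6 - (1)·3.9286 - (-1.8)·0.0000) / (3.8) = 0.5451
  z = (-7 - (-1.9)·3.9286 - (1)·0.5451) / (6.9) = -0.0117
Iteration 2:
  x = (11 - (1.3)·0.5451 - (-0.5)·-0.0117) / (2.8) = 3.6734
  y = (6 - (1)·3.6734 - (-1.8)·-0.0117) / (3.8) = 0.6067
  z = (-7 - (-1.9)·3.6734 - (1)·0.6067) / (6.9) = -0.0909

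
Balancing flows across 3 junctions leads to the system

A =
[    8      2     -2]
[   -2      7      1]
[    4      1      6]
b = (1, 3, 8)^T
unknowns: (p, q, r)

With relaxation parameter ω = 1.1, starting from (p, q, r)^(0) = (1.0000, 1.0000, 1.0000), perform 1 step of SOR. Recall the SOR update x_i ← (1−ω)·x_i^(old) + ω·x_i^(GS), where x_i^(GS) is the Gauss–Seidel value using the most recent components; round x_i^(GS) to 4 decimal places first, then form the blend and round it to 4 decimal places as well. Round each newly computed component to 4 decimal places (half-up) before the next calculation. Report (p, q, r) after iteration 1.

Iteration 1:
  p: GS value = (1 - (2)·1.0000 - (-2)·1.0000) / (8) = 0.1250;  p ← (1−ω)·1.0000 + ω·0.1250 = 0.0375
  q: GS value = (3 - (-2)·0.0375 - (1)·1.0000) / (7) = 0.2964;  q ← (1−ω)·1.0000 + ω·0.2964 = 0.2260
  r: GS value = (8 - (4)·0.0375 - (1)·0.2260) / (6) = 1.2707;  r ← (1−ω)·1.0000 + ω·1.2707 = 1.2978

(0.0375, 0.2260, 1.2978)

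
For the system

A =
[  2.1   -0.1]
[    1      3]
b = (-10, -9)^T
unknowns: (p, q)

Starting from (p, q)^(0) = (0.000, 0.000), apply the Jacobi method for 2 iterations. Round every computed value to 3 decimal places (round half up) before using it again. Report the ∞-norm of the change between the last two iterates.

Iteration 1:
  p = (-10 - (-0.1)·0.000) / (2.1) = -4.762
  q = (-9 - (1)·0.000) / (3) = -3.000
Iteration 2:
  p = (-10 - (-0.1)·-3.000) / (2.1) = -4.905
  q = (-9 - (1)·-4.762) / (3) = -1.413
Change: (-0.143, 1.587) → max |·| = 1.587

1.587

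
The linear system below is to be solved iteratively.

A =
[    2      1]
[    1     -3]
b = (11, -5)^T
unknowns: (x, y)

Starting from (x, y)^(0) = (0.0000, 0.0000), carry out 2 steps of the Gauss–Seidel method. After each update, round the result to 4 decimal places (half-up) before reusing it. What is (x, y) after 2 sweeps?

(3.7500, 2.9167)

Iteration 1:
  x = (11 - (1)·0.0000) / (2) = 5.5000
  y = (-5 - (1)·5.5000) / (-3) = 3.5000
Iteration 2:
  x = (11 - (1)·3.5000) / (2) = 3.7500
  y = (-5 - (1)·3.7500) / (-3) = 2.9167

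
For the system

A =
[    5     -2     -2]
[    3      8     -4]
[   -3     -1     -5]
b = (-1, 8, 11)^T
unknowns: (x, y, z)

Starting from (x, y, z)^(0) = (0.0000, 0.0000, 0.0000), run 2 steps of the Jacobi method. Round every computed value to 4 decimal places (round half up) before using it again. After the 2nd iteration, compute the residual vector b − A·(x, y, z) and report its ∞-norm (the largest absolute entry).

2.4650

Iteration 1:
  x = (-1 - (-2)·0.0000 - (-2)·0.0000) / (5) = -0.2000
  y = (8 - (3)·0.0000 - (-4)·0.0000) / (8) = 1.0000
  z = (11 - (-3)·0.0000 - (-1)·0.0000) / (-5) = -2.2000
Iteration 2:
  x = (-1 - (-2)·1.0000 - (-2)·-2.2000) / (5) = -0.6800
  y = (8 - (3)·-0.2000 - (-4)·-2.2000) / (8) = -0.0250
  z = (11 - (-3)·-0.2000 - (-1)·1.0000) / (-5) = -2.2800
Residual b − A·x = (-2.2100, 1.1200, -2.4650); ∞-norm = 2.4650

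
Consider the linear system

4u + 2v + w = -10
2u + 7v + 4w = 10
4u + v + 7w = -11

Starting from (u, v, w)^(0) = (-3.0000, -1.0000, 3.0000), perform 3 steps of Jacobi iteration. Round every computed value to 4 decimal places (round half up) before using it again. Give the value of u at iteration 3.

Iteration 1:
  u = (-10 - (2)·-1.0000 - (1)·3.0000) / (4) = -2.7500
  v = (10 - (2)·-3.0000 - (4)·3.0000) / (7) = 0.5714
  w = (-11 - (4)·-3.0000 - (1)·-1.0000) / (7) = 0.2857
Iteration 2:
  u = (-10 - (2)·0.5714 - (1)·0.2857) / (4) = -2.8571
  v = (10 - (2)·-2.7500 - (4)·0.2857) / (7) = 2.0510
  w = (-11 - (4)·-2.7500 - (1)·0.5714) / (7) = -0.0816
Iteration 3:
  u = (-10 - (2)·2.0510 - (1)·-0.0816) / (4) = -3.5051
  v = (10 - (2)·-2.8571 - (4)·-0.0816) / (7) = 2.2915
  w = (-11 - (4)·-2.8571 - (1)·2.0510) / (7) = -0.2318

-3.5051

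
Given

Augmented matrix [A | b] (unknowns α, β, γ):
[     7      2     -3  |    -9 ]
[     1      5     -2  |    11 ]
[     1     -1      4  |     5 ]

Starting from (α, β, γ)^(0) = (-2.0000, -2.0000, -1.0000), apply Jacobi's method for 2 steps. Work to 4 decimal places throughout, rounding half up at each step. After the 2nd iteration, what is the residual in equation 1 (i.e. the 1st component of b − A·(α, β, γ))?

Iteration 1:
  α = (-9 - (2)·-2.0000 - (-3)·-1.0000) / (7) = -1.1429
  β = (11 - (1)·-2.0000 - (-2)·-1.0000) / (5) = 2.2000
  γ = (5 - (1)·-2.0000 - (-1)·-2.0000) / (4) = 1.2500
Iteration 2:
  α = (-9 - (2)·2.2000 - (-3)·1.2500) / (7) = -1.3786
  β = (11 - (1)·-1.1429 - (-2)·1.2500) / (5) = 2.9286
  γ = (5 - (1)·-1.1429 - (-1)·2.2000) / (4) = 2.0857
Residual b − A·x = (1.0501, 1.9070, 0.9644)

1.0501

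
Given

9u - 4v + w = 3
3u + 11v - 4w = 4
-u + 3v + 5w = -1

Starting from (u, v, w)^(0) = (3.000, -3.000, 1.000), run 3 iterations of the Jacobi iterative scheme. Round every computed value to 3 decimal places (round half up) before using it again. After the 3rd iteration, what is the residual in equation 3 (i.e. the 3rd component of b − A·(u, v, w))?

4.730

Iteration 1:
  u = (3 - (-4)·-3.000 - (1)·1.000) / (9) = -1.111
  v = (4 - (3)·3.000 - (-4)·1.000) / (11) = -0.091
  w = (-1 - (-1)·3.000 - (3)·-3.000) / (5) = 2.200
Iteration 2:
  u = (3 - (-4)·-0.091 - (1)·2.200) / (9) = 0.048
  v = (4 - (3)·-1.111 - (-4)·2.200) / (11) = 1.467
  w = (-1 - (-1)·-1.111 - (3)·-0.091) / (5) = -0.368
Iteration 3:
  u = (3 - (-4)·1.467 - (1)·-0.368) / (9) = 1.026
  v = (4 - (3)·0.048 - (-4)·-0.368) / (11) = 0.217
  w = (-1 - (-1)·0.048 - (3)·1.467) / (5) = -1.071
Residual b − A·x = (-4.295, -5.749, 4.730)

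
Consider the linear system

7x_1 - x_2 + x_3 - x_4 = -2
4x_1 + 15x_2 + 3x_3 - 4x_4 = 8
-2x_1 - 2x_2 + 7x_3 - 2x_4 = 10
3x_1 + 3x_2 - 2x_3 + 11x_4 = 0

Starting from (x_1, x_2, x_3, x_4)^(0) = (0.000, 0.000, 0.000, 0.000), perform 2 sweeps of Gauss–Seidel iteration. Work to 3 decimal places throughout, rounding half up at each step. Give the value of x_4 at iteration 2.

0.271

Iteration 1:
  x_1 = (-2 - (-1)·0.000 - (1)·0.000 - (-1)·0.000) / (7) = -0.286
  x_2 = (8 - (4)·-0.286 - (3)·0.000 - (-4)·0.000) / (15) = 0.610
  x_3 = (10 - (-2)·-0.286 - (-2)·0.610 - (-2)·0.000) / (7) = 1.521
  x_4 = (0 - (3)·-0.286 - (3)·0.610 - (-2)·1.521) / (11) = 0.188
Iteration 2:
  x_1 = (-2 - (-1)·0.610 - (1)·1.521 - (-1)·0.188) / (7) = -0.389
  x_2 = (8 - (4)·-0.389 - (3)·1.521 - (-4)·0.188) / (15) = 0.383
  x_3 = (10 - (-2)·-0.389 - (-2)·0.383 - (-2)·0.188) / (7) = 1.481
  x_4 = (0 - (3)·-0.389 - (3)·0.383 - (-2)·1.481) / (11) = 0.271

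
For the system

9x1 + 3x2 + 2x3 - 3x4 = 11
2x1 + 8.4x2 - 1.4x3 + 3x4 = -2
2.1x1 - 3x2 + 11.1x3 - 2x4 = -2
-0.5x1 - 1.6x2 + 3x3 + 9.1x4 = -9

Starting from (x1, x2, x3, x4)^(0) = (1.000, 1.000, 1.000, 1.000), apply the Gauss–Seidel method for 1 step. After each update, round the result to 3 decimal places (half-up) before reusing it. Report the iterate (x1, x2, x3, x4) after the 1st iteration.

(1.000, -0.667, -0.369, -0.930)

Iteration 1:
  x1 = (11 - (3)·1.000 - (2)·1.000 - (-3)·1.000) / (9) = 1.000
  x2 = (-2 - (2)·1.000 - (-1.4)·1.000 - (3)·1.000) / (8.4) = -0.667
  x3 = (-2 - (2.1)·1.000 - (-3)·-0.667 - (-2)·1.000) / (11.1) = -0.369
  x4 = (-9 - (-0.5)·1.000 - (-1.6)·-0.667 - (3)·-0.369) / (9.1) = -0.930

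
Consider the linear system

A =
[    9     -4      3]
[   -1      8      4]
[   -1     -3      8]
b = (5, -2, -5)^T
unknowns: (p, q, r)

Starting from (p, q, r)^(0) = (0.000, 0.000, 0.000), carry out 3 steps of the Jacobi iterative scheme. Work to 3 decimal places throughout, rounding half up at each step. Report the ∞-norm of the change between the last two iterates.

0.178

Iteration 1:
  p = (5 - (-4)·0.000 - (3)·0.000) / (9) = 0.556
  q = (-2 - (-1)·0.000 - (4)·0.000) / (8) = -0.250
  r = (-5 - (-1)·0.000 - (-3)·0.000) / (8) = -0.625
Iteration 2:
  p = (5 - (-4)·-0.250 - (3)·-0.625) / (9) = 0.653
  q = (-2 - (-1)·0.556 - (4)·-0.625) / (8) = 0.132
  r = (-5 - (-1)·0.556 - (-3)·-0.250) / (8) = -0.649
Iteration 3:
  p = (5 - (-4)·0.132 - (3)·-0.649) / (9) = 0.831
  q = (-2 - (-1)·0.653 - (4)·-0.649) / (8) = 0.156
  r = (-5 - (-1)·0.653 - (-3)·0.132) / (8) = -0.494
Change: (0.178, 0.024, 0.155) → max |·| = 0.178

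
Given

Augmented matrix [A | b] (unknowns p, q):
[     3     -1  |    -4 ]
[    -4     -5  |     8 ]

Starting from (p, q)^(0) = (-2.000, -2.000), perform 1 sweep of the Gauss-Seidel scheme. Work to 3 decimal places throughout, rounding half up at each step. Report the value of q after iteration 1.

Iteration 1:
  p = (-4 - (-1)·-2.000) / (3) = -2.000
  q = (8 - (-4)·-2.000) / (-5) = 0.000

0.000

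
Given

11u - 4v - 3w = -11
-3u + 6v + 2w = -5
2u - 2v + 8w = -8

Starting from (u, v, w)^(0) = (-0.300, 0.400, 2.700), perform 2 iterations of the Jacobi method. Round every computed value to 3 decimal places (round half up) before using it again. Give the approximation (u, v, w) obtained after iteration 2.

(-1.910, -0.617, -1.441)

Iteration 1:
  u = (-11 - (-4)·0.400 - (-3)·2.700) / (11) = -0.118
  v = (-5 - (-3)·-0.300 - (2)·2.700) / (6) = -1.883
  w = (-8 - (2)·-0.300 - (-2)·0.400) / (8) = -0.825
Iteration 2:
  u = (-11 - (-4)·-1.883 - (-3)·-0.825) / (11) = -1.910
  v = (-5 - (-3)·-0.118 - (2)·-0.825) / (6) = -0.617
  w = (-8 - (2)·-0.118 - (-2)·-1.883) / (8) = -1.441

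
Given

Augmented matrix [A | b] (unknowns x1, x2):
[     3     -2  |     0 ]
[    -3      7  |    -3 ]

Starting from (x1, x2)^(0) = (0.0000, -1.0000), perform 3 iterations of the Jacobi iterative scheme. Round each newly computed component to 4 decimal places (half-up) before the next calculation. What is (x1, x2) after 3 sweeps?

Iteration 1:
  x1 = (0 - (-2)·-1.0000) / (3) = -0.6667
  x2 = (-3 - (-3)·0.0000) / (7) = -0.4286
Iteration 2:
  x1 = (0 - (-2)·-0.4286) / (3) = -0.2857
  x2 = (-3 - (-3)·-0.6667) / (7) = -0.7143
Iteration 3:
  x1 = (0 - (-2)·-0.7143) / (3) = -0.4762
  x2 = (-3 - (-3)·-0.2857) / (7) = -0.5510

(-0.4762, -0.5510)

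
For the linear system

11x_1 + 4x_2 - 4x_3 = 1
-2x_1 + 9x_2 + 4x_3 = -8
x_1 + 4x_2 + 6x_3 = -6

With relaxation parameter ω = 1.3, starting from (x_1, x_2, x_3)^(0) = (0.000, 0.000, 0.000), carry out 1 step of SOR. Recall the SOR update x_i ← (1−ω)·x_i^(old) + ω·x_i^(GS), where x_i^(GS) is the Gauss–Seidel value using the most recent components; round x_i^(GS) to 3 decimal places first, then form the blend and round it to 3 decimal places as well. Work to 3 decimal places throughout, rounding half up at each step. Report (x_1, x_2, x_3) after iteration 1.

(0.118, -1.122, -0.354)

Iteration 1:
  x_1: GS value = (1 - (4)·0.000 - (-4)·0.000) / (11) = 0.091;  x_1 ← (1−ω)·0.000 + ω·0.091 = 0.118
  x_2: GS value = (-8 - (-2)·0.118 - (4)·0.000) / (9) = -0.863;  x_2 ← (1−ω)·0.000 + ω·-0.863 = -1.122
  x_3: GS value = (-6 - (1)·0.118 - (4)·-1.122) / (6) = -0.272;  x_3 ← (1−ω)·0.000 + ω·-0.272 = -0.354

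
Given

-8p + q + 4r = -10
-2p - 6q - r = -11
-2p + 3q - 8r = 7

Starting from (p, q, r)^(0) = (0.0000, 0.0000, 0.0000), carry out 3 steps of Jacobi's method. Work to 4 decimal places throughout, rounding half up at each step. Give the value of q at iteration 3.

Iteration 1:
  p = (-10 - (1)·0.0000 - (4)·0.0000) / (-8) = 1.2500
  q = (-11 - (-2)·0.0000 - (-1)·0.0000) / (-6) = 1.8333
  r = (7 - (-2)·0.0000 - (3)·0.0000) / (-8) = -0.8750
Iteration 2:
  p = (-10 - (1)·1.8333 - (4)·-0.8750) / (-8) = 1.0417
  q = (-11 - (-2)·1.2500 - (-1)·-0.8750) / (-6) = 1.5625
  r = (7 - (-2)·1.2500 - (3)·1.8333) / (-8) = -0.5000
Iteration 3:
  p = (-10 - (1)·1.5625 - (4)·-0.5000) / (-8) = 1.1953
  q = (-11 - (-2)·1.0417 - (-1)·-0.5000) / (-6) = 1.5694
  r = (7 - (-2)·1.0417 - (3)·1.5625) / (-8) = -0.5495

1.5694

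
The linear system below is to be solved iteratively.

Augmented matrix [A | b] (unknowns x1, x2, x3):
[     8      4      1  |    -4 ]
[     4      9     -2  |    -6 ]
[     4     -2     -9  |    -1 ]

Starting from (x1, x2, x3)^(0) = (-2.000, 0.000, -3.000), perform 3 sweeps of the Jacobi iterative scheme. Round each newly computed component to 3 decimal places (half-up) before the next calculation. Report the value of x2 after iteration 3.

-0.552

Iteration 1:
  x1 = (-4 - (4)·0.000 - (1)·-3.000) / (8) = -0.125
  x2 = (-6 - (4)·-2.000 - (-2)·-3.000) / (9) = -0.444
  x3 = (-1 - (4)·-2.000 - (-2)·0.000) / (-9) = -0.778
Iteration 2:
  x1 = (-4 - (4)·-0.444 - (1)·-0.778) / (8) = -0.181
  x2 = (-6 - (4)·-0.125 - (-2)·-0.778) / (9) = -0.784
  x3 = (-1 - (4)·-0.125 - (-2)·-0.444) / (-9) = 0.154
Iteration 3:
  x1 = (-4 - (4)·-0.784 - (1)·0.154) / (8) = -0.127
  x2 = (-6 - (4)·-0.181 - (-2)·0.154) / (9) = -0.552
  x3 = (-1 - (4)·-0.181 - (-2)·-0.784) / (-9) = 0.205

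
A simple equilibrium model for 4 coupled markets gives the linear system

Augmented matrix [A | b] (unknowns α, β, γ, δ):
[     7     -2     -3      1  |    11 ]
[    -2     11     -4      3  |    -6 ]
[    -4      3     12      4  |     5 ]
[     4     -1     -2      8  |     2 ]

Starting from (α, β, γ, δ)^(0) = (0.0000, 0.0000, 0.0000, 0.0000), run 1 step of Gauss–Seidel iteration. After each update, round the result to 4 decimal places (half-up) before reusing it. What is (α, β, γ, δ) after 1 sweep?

(1.5714, -0.2597, 1.0054, -0.3168)

Iteration 1:
  α = (11 - (-2)·0.0000 - (-3)·0.0000 - (1)·0.0000) / (7) = 1.5714
  β = (-6 - (-2)·1.5714 - (-4)·0.0000 - (3)·0.0000) / (11) = -0.2597
  γ = (5 - (-4)·1.5714 - (3)·-0.2597 - (4)·0.0000) / (12) = 1.0054
  δ = (2 - (4)·1.5714 - (-1)·-0.2597 - (-2)·1.0054) / (8) = -0.3168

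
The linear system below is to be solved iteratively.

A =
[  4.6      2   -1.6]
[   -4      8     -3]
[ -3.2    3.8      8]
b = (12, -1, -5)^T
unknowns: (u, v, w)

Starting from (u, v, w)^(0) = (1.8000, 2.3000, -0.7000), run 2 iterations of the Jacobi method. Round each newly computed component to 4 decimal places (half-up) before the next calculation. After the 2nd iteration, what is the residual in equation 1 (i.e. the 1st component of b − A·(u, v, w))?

Iteration 1:
  u = (12 - (2)·2.3000 - (-1.6)·-0.7000) / (4.6) = 1.3652
  v = (-1 - (-4)·1.8000 - (-3)·-0.7000) / (8) = 0.5125
  w = (-5 - (-3.2)·1.8000 - (3.8)·2.3000) / (8) = -0.9975
Iteration 2:
  u = (12 - (2)·0.5125 - (-1.6)·-0.9975) / (4.6) = 2.0389
  v = (-1 - (-4)·1.3652 - (-3)·-0.9975) / (8) = 0.1835
  w = (-5 - (-3.2)·1.3652 - (3.8)·0.5125) / (8) = -0.3224
Residual b − A·x = (1.7382, 4.7204, 3.4064)

1.7382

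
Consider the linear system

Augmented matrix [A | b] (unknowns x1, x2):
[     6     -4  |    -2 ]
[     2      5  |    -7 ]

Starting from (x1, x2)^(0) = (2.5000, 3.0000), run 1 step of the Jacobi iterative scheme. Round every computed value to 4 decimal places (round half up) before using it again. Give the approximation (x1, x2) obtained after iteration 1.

(1.6667, -2.4000)

Iteration 1:
  x1 = (-2 - (-4)·3.0000) / (6) = 1.6667
  x2 = (-7 - (2)·2.5000) / (5) = -2.4000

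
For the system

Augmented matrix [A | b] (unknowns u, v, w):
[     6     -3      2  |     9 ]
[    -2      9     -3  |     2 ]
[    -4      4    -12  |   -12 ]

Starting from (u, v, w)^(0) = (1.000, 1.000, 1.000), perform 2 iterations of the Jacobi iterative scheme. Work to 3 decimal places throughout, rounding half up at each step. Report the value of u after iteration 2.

Iteration 1:
  u = (9 - (-3)·1.000 - (2)·1.000) / (6) = 1.667
  v = (2 - (-2)·1.000 - (-3)·1.000) / (9) = 0.778
  w = (-12 - (-4)·1.000 - (4)·1.000) / (-12) = 1.000
Iteration 2:
  u = (9 - (-3)·0.778 - (2)·1.000) / (6) = 1.556
  v = (2 - (-2)·1.667 - (-3)·1.000) / (9) = 0.926
  w = (-12 - (-4)·1.667 - (4)·0.778) / (-12) = 0.704

1.556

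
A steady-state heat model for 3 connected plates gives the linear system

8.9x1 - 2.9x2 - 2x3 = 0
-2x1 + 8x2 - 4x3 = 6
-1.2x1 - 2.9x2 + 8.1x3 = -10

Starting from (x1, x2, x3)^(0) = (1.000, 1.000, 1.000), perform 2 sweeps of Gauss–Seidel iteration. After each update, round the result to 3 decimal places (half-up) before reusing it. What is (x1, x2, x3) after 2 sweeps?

(0.305, 0.498, -1.011)

Iteration 1:
  x1 = (0 - (-2.9)·1.000 - (-2)·1.000) / (8.9) = 0.551
  x2 = (6 - (-2)·0.551 - (-4)·1.000) / (8) = 1.388
  x3 = (-10 - (-1.2)·0.551 - (-2.9)·1.388) / (8.1) = -0.656
Iteration 2:
  x1 = (0 - (-2.9)·1.388 - (-2)·-0.656) / (8.9) = 0.305
  x2 = (6 - (-2)·0.305 - (-4)·-0.656) / (8) = 0.498
  x3 = (-10 - (-1.2)·0.305 - (-2.9)·0.498) / (8.1) = -1.011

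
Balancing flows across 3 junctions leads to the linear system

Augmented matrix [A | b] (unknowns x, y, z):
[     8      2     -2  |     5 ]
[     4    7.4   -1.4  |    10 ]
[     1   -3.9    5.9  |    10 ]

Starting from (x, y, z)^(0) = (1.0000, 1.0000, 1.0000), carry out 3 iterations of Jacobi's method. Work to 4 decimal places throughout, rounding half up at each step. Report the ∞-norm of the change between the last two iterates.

0.2321

Iteration 1:
  x = (5 - (2)·1.0000 - (-2)·1.0000) / (8) = 0.6250
  y = (10 - (4)·1.0000 - (-1.4)·1.0000) / (7.4) = 1.0000
  z = (10 - (1)·1.0000 - (-3.9)·1.0000) / (5.9) = 2.1864
Iteration 2:
  x = (5 - (2)·1.0000 - (-2)·2.1864) / (8) = 0.9216
  y = (10 - (4)·0.6250 - (-1.4)·2.1864) / (7.4) = 1.4272
  z = (10 - (1)·0.6250 - (-3.9)·1.0000) / (5.9) = 2.2500
Iteration 3:
  x = (5 - (2)·1.4272 - (-2)·2.2500) / (8) = 0.8307
  y = (10 - (4)·0.9216 - (-1.4)·2.2500) / (7.4) = 1.2789
  z = (10 - (1)·0.9216 - (-3.9)·1.4272) / (5.9) = 2.4821
Change: (-0.0909, -0.1483, 0.2321) → max |·| = 0.2321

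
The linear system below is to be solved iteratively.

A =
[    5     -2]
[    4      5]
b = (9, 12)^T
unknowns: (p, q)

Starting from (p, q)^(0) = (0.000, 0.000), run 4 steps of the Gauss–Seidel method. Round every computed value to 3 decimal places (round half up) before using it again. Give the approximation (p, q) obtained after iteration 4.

(2.100, 0.720)

Iteration 1:
  p = (9 - (-2)·0.000) / (5) = 1.800
  q = (12 - (4)·1.800) / (5) = 0.960
Iteration 2:
  p = (9 - (-2)·0.960) / (5) = 2.184
  q = (12 - (4)·2.184) / (5) = 0.653
Iteration 3:
  p = (9 - (-2)·0.653) / (5) = 2.061
  q = (12 - (4)·2.061) / (5) = 0.751
Iteration 4:
  p = (9 - (-2)·0.751) / (5) = 2.100
  q = (12 - (4)·2.100) / (5) = 0.720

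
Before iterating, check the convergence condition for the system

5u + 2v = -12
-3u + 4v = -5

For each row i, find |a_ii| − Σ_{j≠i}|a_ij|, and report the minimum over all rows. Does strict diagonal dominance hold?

1

row 1: |5| − (2) = 3
row 2: |4| − (3) = 1
minimum over rows = 1 → strictly diagonally dominant (convergence guaranteed)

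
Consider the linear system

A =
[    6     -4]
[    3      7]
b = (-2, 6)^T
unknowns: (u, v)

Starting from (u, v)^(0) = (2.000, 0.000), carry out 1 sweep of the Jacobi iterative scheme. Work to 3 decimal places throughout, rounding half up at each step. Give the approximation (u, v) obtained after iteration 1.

Iteration 1:
  u = (-2 - (-4)·0.000) / (6) = -0.333
  v = (6 - (3)·2.000) / (7) = 0.000

(-0.333, 0.000)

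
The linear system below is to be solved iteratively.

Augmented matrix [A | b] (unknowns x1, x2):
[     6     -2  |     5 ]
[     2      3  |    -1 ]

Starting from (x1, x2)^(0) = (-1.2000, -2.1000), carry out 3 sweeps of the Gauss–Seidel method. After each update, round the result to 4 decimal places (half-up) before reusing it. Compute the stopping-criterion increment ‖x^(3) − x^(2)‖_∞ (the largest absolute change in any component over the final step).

0.1243

Iteration 1:
  x1 = (5 - (-2)·-2.1000) / (6) = 0.1333
  x2 = (-1 - (2)·0.1333) / (3) = -0.4222
Iteration 2:
  x1 = (5 - (-2)·-0.4222) / (6) = 0.6926
  x2 = (-1 - (2)·0.6926) / (3) = -0.7951
Iteration 3:
  x1 = (5 - (-2)·-0.7951) / (6) = 0.5683
  x2 = (-1 - (2)·0.5683) / (3) = -0.7122
Change: (-0.1243, 0.0829) → max |·| = 0.1243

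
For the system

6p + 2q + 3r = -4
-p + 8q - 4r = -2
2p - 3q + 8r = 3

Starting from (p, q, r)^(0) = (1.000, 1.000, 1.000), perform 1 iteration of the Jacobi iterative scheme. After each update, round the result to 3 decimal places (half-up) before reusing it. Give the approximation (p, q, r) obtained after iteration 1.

Iteration 1:
  p = (-4 - (2)·1.000 - (3)·1.000) / (6) = -1.500
  q = (-2 - (-1)·1.000 - (-4)·1.000) / (8) = 0.375
  r = (3 - (2)·1.000 - (-3)·1.000) / (8) = 0.500

(-1.500, 0.375, 0.500)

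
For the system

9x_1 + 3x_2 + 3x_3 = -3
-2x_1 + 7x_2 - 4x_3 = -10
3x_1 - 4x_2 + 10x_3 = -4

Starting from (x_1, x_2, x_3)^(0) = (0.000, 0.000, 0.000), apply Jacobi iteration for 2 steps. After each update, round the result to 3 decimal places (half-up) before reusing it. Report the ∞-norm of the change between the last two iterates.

Iteration 1:
  x_1 = (-3 - (3)·0.000 - (3)·0.000) / (9) = -0.333
  x_2 = (-10 - (-2)·0.000 - (-4)·0.000) / (7) = -1.429
  x_3 = (-4 - (3)·0.000 - (-4)·0.000) / (10) = -0.400
Iteration 2:
  x_1 = (-3 - (3)·-1.429 - (3)·-0.400) / (9) = 0.276
  x_2 = (-10 - (-2)·-0.333 - (-4)·-0.400) / (7) = -1.752
  x_3 = (-4 - (3)·-0.333 - (-4)·-1.429) / (10) = -0.872
Change: (0.609, -0.323, -0.472) → max |·| = 0.609

0.609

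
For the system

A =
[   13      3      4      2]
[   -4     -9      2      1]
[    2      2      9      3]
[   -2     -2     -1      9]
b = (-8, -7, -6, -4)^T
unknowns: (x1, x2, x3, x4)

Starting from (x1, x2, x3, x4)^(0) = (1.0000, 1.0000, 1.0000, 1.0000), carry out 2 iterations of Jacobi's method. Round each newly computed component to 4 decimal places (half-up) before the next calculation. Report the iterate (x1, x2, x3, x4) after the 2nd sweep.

(-0.3419, 1.0503, -0.5613, -0.7474)

Iteration 1:
  x1 = (-8 - (3)·1.0000 - (4)·1.0000 - (2)·1.0000) / (13) = -1.3077
  x2 = (-7 - (-4)·1.0000 - (2)·1.0000 - (1)·1.0000) / (-9) = 0.6667
  x3 = (-6 - (2)·1.0000 - (2)·1.0000 - (3)·1.0000) / (9) = -1.4444
  x4 = (-4 - (-2)·1.0000 - (-2)·1.0000 - (-1)·1.0000) / (9) = 0.1111
Iteration 2:
  x1 = (-8 - (3)·0.6667 - (4)·-1.4444 - (2)·0.1111) / (13) = -0.3419
  x2 = (-7 - (-4)·-1.3077 - (2)·-1.4444 - (1)·0.1111) / (-9) = 1.0503
  x3 = (-6 - (2)·-1.3077 - (2)·0.6667 - (3)·0.1111) / (9) = -0.5613
  x4 = (-4 - (-2)·-1.3077 - (-2)·0.6667 - (-1)·-1.4444) / (9) = -0.7474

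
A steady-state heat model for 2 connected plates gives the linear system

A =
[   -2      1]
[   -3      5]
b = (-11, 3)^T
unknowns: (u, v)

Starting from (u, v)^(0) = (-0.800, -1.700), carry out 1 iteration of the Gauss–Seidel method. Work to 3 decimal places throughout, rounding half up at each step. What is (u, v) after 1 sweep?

Iteration 1:
  u = (-11 - (1)·-1.700) / (-2) = 4.650
  v = (3 - (-3)·4.650) / (5) = 3.390

(4.650, 3.390)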